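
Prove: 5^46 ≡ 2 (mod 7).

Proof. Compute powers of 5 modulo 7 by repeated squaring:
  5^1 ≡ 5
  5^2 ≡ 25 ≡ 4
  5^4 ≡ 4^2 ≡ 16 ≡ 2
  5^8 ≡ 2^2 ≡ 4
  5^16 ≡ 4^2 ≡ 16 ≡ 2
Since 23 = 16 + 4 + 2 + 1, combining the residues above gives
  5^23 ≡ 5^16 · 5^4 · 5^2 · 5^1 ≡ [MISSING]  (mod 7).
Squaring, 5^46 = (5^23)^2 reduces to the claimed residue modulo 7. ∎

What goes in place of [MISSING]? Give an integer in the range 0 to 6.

3

5^16 · 5^4 · 5^2 · 5^1 ≡ 2 · 2 · 4 · 5 = 80.
80 mod 7 = 3, so 5^23 ≡ 3 (mod 7).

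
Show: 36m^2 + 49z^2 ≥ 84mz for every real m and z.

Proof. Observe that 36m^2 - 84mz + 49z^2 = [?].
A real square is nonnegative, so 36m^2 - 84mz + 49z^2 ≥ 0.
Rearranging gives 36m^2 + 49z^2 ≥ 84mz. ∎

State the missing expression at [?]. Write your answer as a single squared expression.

36m^2 - 84mz + 49z^2 is a perfect-square trinomial: the outer terms are (6m)^2 and (7z)^2, and the cross term is -2·6m·7z.
So 36m^2 - 84mz + 49z^2 = (6m - 7z)^2 ≥ 0.

(6m - 7z)^2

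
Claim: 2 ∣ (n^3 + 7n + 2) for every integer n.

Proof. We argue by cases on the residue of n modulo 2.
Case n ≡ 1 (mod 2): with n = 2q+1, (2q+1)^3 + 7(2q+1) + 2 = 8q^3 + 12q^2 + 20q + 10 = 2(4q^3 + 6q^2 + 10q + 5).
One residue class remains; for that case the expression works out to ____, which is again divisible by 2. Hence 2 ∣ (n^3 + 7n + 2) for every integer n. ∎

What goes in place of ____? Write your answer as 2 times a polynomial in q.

The residues treated are {1}, so the missing case is n ≡ 0 (mod 2); write n = 2q.
Then (2q)^3 + 7(2q) + 2 = 8q^3 + 14q + 2 = 2(4q^3 + 7q + 1).

2(4q^3 + 7q + 1)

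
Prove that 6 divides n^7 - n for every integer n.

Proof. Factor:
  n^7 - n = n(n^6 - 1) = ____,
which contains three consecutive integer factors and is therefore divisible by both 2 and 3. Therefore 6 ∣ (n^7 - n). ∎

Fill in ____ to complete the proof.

n^6 - 1 = (n^2 - 1)(n^4 + n^2 + 1), and n^2 - 1 = (n-1)(n+1).
So n(n^6 - 1) = (n - 1)n(n + 1)(n^4 + n^2 + 1).

(n - 1)n(n + 1)(n^4 + n^2 + 1)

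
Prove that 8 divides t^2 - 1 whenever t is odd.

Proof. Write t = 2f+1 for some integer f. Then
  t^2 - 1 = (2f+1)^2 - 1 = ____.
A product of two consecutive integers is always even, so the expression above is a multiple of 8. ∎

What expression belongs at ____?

(2f+1)^2 - 1 = 4f^2 + 4f + 1 - 1 = 4f^2 + 4f = 4f(f+1).
Since f and f+1 are consecutive, f(f+1) is even, and 4·(even) is a multiple of 8.

4f(f + 1)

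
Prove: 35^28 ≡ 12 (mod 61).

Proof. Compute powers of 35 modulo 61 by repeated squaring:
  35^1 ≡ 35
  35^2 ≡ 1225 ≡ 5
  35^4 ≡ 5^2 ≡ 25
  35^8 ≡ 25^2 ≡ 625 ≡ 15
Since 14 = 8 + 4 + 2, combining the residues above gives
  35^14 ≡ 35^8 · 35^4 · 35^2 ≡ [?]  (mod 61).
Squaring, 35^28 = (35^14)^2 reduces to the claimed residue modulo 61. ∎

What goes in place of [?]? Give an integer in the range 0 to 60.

45

Multiply the listed residues: 15 · 25 · 5 = 375 → 1875.
Reducing modulo 61: 1875 = 30·61 + 45, so 35^14 ≡ 45.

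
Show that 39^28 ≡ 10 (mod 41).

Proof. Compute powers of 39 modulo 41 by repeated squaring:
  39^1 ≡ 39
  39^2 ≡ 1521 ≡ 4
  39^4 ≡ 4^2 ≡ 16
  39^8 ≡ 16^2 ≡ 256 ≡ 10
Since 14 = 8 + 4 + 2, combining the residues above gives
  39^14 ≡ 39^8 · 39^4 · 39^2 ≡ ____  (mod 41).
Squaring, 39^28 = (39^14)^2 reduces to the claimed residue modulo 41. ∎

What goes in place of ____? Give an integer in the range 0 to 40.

25

39^8 · 39^4 · 39^2 ≡ 10 · 16 · 4 = 640.
640 mod 41 = 25, so 39^14 ≡ 25 (mod 41).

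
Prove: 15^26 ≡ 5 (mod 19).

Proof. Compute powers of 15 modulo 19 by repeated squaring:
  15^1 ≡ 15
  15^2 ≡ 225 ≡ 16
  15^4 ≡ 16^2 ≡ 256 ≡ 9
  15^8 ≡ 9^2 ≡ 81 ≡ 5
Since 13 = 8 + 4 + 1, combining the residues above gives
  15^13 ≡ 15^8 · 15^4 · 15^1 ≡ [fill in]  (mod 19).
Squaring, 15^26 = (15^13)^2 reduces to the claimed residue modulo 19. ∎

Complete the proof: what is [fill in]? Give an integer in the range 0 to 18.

Multiply the listed residues: 5 · 9 · 15 = 45 → 675.
Reducing modulo 19: 675 = 35·19 + 10, so 15^13 ≡ 10.

10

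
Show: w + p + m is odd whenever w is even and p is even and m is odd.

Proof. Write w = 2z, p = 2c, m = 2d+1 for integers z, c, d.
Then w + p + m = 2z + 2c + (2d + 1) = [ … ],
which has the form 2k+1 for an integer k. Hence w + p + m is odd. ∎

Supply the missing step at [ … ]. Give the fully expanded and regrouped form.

2(c + d + z) + 1

2z + 2c + (2d + 1) = 2c + 2d + 2z + 1
= 2(c + d + z) + 1.
Since c + d + z is an integer, the sum is of the form 2k+1 for an integer k.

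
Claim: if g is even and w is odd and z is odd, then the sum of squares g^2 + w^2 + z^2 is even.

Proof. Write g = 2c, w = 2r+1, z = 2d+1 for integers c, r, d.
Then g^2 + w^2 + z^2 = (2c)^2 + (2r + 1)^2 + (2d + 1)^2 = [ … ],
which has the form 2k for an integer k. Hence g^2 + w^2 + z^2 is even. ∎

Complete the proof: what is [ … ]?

2(2c^2 + 2d^2 + 2d + 2r^2 + 2r + 1)

Expanding: (2c)^2 + (2r + 1)^2 + (2d + 1)^2 = 4c^2 + 4d^2 + 4d + 4r^2 + 4r + 2.
Every term is even; pulling out the factor of 2 gives 2(2c^2 + 2d^2 + 2d + 2r^2 + 2r + 1).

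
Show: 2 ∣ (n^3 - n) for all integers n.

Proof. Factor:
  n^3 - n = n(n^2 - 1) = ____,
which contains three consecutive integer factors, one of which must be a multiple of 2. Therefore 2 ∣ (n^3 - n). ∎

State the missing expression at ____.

(n - 1)n(n + 1)

n(n^2 - 1) = n(n - 1)(n + 1) = (n - 1)n(n + 1).
These three factors are consecutive integers, so their product is divisible by 2.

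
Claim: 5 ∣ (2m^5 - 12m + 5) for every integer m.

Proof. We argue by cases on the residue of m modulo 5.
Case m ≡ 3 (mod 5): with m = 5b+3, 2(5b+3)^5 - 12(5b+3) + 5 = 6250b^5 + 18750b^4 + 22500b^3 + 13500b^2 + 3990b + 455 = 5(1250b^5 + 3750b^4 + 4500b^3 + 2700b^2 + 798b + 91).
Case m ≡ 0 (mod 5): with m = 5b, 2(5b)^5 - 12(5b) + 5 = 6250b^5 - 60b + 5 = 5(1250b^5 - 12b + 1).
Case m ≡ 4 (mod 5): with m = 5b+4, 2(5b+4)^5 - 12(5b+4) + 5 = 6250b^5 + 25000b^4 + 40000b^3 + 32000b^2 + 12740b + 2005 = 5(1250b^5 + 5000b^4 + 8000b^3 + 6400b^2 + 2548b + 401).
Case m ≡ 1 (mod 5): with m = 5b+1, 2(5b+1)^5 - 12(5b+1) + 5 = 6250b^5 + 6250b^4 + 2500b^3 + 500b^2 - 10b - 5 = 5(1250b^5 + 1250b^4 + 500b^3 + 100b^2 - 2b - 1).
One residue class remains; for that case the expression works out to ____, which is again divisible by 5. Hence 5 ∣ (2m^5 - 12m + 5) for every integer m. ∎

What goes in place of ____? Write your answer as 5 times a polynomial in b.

Only m ≡ 2 (mod 5) is unaccounted for. Put m = 5b+2:
2(5b+2)^5 - 12(5b+2) + 5 expands to 6250b^5 + 12500b^4 + 10000b^3 + 4000b^2 + 740b + 45,
and factoring out 5 leaves 5(1250b^5 + 2500b^4 + 2000b^3 + 800b^2 + 148b + 9).

5(1250b^5 + 2500b^4 + 2000b^3 + 800b^2 + 148b + 9)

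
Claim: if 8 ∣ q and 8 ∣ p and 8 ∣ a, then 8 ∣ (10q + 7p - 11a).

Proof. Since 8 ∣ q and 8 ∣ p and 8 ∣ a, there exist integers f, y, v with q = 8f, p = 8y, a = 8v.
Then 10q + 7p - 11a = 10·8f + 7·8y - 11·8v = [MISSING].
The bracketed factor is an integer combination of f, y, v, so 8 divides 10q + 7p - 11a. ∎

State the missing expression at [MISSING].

Each term has a factor of 8: 10·8f + 7·8y - 11·8v = 8·(10f - 11v + 7y).
Since 10f - 11v + 7y is an integer, 8 ∣ (10q + 7p - 11a).

8(10f - 11v + 7y)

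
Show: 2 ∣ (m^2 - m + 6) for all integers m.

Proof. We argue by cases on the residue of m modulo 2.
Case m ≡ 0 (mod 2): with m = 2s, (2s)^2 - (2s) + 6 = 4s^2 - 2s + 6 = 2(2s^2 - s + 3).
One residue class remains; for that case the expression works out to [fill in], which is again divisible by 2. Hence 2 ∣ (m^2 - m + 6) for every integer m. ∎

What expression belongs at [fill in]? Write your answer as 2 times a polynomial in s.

2(2s^2 + s + 3)

Only m ≡ 1 (mod 2) is unaccounted for. Put m = 2s+1:
(2s+1)^2 - (2s+1) + 6 expands to 4s^2 + 2s + 6,
and factoring out 2 leaves 2(2s^2 + s + 3).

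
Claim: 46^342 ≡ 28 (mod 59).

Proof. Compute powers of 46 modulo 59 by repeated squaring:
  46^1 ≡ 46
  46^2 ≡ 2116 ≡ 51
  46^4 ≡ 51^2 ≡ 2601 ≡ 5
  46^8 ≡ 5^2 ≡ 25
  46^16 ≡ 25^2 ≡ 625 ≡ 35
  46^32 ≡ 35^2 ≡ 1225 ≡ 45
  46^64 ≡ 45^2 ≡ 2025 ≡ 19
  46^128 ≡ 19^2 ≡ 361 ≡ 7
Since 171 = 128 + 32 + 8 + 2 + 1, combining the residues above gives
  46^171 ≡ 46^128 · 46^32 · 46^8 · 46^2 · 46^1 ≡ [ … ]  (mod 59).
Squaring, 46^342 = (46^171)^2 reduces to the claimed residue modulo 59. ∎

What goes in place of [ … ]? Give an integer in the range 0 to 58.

Multiply the listed residues: 7 · 45 · 25 · 51 · 46 = 315 → 7875 → 401625 → 18474750.
Reducing modulo 59: 18474750 = 313131·59 + 21, so 46^171 ≡ 21.

21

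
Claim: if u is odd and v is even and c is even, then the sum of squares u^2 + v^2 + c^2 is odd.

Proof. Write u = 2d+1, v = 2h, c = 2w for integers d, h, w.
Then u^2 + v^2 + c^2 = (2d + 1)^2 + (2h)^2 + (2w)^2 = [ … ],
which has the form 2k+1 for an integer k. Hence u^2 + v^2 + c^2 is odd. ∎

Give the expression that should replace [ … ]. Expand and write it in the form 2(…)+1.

Expanding: (2d + 1)^2 + (2h)^2 + (2w)^2 = 4d^2 + 4d + 4h^2 + 4w^2 + 1.
Every term except the constant is even, so this is 2(2d^2 + 2d + 2h^2 + 2w^2) + 1,
and 2d^2 + 2d + 2h^2 + 2w^2 ∈ ℤ gives the required form.

2(2d^2 + 2d + 2h^2 + 2w^2) + 1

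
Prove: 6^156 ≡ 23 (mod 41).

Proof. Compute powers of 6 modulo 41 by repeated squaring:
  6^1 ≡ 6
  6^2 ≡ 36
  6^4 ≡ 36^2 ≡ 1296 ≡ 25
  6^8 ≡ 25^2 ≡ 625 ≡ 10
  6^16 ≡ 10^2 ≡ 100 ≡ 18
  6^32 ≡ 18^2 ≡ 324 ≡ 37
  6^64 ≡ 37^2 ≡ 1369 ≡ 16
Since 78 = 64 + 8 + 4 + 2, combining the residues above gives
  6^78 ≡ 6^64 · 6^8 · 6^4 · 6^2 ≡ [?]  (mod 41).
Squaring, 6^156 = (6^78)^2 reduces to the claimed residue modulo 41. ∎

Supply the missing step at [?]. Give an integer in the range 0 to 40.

6^64 · 6^8 · 6^4 · 6^2 ≡ 16 · 10 · 25 · 36 = 144000.
144000 mod 41 = 8, so 6^78 ≡ 8 (mod 41).

8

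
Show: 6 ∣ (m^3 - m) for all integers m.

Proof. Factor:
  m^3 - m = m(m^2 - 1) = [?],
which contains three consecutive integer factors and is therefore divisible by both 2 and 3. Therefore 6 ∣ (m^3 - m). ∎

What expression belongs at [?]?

m(m^2 - 1) = m(m - 1)(m + 1) = (m - 1)m(m + 1).
These three factors are consecutive integers, so their product is divisible by 6.

(m - 1)m(m + 1)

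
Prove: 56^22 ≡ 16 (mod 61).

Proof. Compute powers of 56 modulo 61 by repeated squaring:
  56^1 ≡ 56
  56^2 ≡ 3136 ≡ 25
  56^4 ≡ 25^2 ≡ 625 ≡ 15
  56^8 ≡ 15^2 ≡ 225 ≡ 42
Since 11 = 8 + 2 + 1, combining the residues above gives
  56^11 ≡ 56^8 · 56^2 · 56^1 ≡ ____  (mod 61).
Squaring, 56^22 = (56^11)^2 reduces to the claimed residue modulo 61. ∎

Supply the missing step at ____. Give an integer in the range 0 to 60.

56^8 · 56^2 · 56^1 ≡ 42 · 25 · 56 = 58800.
58800 mod 61 = 57, so 56^11 ≡ 57 (mod 61).

57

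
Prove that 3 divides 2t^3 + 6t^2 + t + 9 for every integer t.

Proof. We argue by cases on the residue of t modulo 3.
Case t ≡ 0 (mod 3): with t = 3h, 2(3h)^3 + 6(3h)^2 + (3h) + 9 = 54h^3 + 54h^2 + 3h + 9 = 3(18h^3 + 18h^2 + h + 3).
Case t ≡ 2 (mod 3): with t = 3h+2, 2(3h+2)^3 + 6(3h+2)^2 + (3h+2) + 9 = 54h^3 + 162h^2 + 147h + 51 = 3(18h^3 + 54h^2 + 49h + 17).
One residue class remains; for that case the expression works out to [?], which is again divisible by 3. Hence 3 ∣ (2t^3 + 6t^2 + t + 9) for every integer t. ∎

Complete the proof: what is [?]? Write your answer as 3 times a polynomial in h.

3(18h^3 + 36h^2 + 19h + 6)

Only t ≡ 1 (mod 3) is unaccounted for. Put t = 3h+1:
2(3h+1)^3 + 6(3h+1)^2 + (3h+1) + 9 expands to 54h^3 + 108h^2 + 57h + 18,
and factoring out 3 leaves 3(18h^3 + 36h^2 + 19h + 6).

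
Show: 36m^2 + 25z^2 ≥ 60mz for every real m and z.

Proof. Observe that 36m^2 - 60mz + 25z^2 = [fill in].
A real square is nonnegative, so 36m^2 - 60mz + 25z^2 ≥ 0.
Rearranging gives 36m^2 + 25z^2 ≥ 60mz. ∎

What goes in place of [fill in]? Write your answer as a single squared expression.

(6m - 5z)^2

36m^2 - 60mz + 25z^2 is a perfect-square trinomial: the outer terms are (6m)^2 and (5z)^2, and the cross term is -2·6m·5z.
So 36m^2 - 60mz + 25z^2 = (6m - 5z)^2 ≥ 0.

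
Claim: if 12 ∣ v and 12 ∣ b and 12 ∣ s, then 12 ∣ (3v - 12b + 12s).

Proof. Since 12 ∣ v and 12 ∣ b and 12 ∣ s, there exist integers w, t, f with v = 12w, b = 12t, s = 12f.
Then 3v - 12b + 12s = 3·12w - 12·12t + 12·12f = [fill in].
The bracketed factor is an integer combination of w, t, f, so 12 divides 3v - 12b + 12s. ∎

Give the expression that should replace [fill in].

12(12f - 12t + 3w)

Pull the common 12 out of every term: 3·12w - 12·12t + 12·12f = 12(12f - 12t + 3w).
12f - 12t + 3w is an integer, which exhibits the divisibility.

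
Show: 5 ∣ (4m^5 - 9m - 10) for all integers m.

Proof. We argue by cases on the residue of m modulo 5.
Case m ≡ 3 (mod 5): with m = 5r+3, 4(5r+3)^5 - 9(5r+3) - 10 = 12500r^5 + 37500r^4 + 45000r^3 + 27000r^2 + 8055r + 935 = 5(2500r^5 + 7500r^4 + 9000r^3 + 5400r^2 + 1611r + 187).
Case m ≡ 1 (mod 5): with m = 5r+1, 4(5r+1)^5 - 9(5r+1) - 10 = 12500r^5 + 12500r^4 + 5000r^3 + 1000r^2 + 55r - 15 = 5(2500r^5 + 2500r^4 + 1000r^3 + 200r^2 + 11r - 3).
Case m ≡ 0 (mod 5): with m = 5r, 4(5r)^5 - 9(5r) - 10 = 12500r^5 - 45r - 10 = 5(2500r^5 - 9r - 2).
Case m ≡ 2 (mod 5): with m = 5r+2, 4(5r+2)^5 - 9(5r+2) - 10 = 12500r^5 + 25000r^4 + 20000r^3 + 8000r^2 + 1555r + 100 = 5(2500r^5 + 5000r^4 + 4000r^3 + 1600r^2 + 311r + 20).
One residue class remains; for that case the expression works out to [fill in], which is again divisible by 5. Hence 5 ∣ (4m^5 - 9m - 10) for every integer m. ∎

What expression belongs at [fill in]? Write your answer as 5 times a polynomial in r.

Only m ≡ 4 (mod 5) is unaccounted for. Put m = 5r+4:
4(5r+4)^5 - 9(5r+4) - 10 expands to 12500r^5 + 50000r^4 + 80000r^3 + 64000r^2 + 25555r + 4050,
and factoring out 5 leaves 5(2500r^5 + 10000r^4 + 16000r^3 + 12800r^2 + 5111r + 810).

5(2500r^5 + 10000r^4 + 16000r^3 + 12800r^2 + 5111r + 810)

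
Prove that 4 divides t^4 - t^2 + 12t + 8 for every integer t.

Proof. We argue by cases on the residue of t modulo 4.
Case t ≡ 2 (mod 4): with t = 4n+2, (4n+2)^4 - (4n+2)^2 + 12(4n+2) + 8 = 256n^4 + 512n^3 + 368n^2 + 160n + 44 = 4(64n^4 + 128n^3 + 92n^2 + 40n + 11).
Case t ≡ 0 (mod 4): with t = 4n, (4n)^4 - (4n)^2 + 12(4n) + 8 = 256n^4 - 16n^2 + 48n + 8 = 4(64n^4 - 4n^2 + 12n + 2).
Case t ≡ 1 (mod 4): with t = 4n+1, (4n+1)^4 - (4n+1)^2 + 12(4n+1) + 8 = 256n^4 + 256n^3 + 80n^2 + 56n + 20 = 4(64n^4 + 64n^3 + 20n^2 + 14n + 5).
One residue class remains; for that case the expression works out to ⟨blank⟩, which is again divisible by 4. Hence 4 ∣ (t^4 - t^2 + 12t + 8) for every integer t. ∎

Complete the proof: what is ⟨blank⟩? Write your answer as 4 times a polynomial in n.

4(64n^4 + 192n^3 + 212n^2 + 114n + 29)

Only t ≡ 3 (mod 4) is unaccounted for. Put t = 4n+3:
(4n+3)^4 - (4n+3)^2 + 12(4n+3) + 8 expands to 256n^4 + 768n^3 + 848n^2 + 456n + 116,
and factoring out 4 leaves 4(64n^4 + 192n^3 + 212n^2 + 114n + 29).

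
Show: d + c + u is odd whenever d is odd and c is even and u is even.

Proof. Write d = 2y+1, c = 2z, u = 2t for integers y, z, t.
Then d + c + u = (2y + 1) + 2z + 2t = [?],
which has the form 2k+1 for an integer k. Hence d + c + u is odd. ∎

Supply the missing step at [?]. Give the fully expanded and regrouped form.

2(t + y + z) + 1

(2y + 1) + 2z + 2t = 2t + 2y + 2z + 1
= 2(t + y + z) + 1.
Since t + y + z is an integer, the sum is of the form 2k+1 for an integer k.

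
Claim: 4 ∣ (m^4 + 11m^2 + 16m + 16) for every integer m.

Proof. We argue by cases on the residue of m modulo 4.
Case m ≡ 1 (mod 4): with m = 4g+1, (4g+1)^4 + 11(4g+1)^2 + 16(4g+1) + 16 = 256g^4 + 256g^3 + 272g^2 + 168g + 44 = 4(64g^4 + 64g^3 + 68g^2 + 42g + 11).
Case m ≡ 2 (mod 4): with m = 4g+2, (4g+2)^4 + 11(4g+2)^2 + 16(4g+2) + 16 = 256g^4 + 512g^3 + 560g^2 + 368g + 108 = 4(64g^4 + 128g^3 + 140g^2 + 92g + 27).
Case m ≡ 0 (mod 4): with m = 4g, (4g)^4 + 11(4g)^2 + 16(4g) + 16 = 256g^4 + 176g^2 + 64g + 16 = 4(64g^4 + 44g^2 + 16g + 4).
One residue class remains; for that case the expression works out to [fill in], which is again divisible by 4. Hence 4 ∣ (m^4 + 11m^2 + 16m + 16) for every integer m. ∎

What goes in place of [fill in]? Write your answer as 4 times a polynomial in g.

The residues treated are {1, 2, 0}, so the missing case is m ≡ 3 (mod 4); write m = 4g+3.
Then (4g+3)^4 + 11(4g+3)^2 + 16(4g+3) + 16 = 256g^4 + 768g^3 + 1040g^2 + 760g + 244 = 4(64g^4 + 192g^3 + 260g^2 + 190g + 61).

4(64g^4 + 192g^3 + 260g^2 + 190g + 61)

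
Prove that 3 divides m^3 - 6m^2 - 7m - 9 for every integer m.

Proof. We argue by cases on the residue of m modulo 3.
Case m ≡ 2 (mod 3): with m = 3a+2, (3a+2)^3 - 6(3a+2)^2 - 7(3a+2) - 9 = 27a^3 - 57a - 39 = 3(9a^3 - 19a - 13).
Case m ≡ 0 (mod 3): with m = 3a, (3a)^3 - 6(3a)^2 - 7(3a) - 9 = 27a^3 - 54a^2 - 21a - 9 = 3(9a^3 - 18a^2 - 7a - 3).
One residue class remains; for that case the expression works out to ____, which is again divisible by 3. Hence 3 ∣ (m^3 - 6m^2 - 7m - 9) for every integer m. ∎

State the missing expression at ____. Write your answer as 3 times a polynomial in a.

3(9a^3 - 9a^2 - 16a - 7)

Only m ≡ 1 (mod 3) is unaccounted for. Put m = 3a+1:
(3a+1)^3 - 6(3a+1)^2 - 7(3a+1) - 9 expands to 27a^3 - 27a^2 - 48a - 21,
and factoring out 3 leaves 3(9a^3 - 9a^2 - 16a - 7).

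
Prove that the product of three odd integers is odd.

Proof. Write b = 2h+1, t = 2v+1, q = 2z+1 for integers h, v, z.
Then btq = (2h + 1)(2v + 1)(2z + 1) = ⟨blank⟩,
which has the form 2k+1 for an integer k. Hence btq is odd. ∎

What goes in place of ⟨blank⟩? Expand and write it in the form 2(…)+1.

2(4hvz + 2hv + 2hz + h + 2vz + v + z) + 1

(2h + 1)(2v + 1)(2z + 1) = 8hvz + 4hv + 4hz + 2h + 4vz + 2v + 2z + 1
= 2(4hvz + 2hv + 2hz + h + 2vz + v + z) + 1.
Since 4hvz + 2hv + 2hz + h + 2vz + v + z is an integer, the product is of the form 2k+1 for an integer k.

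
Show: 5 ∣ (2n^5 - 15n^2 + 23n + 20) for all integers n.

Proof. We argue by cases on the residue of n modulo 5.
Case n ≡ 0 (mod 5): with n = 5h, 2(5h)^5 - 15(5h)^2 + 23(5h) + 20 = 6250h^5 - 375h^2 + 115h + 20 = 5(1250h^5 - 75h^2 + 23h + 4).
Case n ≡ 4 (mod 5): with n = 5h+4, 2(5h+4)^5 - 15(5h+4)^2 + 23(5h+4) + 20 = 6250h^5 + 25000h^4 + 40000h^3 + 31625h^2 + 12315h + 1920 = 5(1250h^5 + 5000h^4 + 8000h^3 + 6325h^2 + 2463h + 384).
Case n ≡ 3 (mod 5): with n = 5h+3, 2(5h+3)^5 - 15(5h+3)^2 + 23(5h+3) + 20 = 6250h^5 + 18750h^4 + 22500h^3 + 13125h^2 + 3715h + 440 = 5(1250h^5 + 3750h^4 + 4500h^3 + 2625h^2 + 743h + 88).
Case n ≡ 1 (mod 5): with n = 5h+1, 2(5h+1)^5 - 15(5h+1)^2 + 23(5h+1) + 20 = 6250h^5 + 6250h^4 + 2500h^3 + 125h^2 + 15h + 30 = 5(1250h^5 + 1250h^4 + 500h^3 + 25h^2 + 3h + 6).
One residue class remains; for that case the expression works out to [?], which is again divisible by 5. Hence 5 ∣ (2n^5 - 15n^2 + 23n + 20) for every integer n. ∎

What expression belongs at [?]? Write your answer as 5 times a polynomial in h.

Only n ≡ 2 (mod 5) is unaccounted for. Put n = 5h+2:
2(5h+2)^5 - 15(5h+2)^2 + 23(5h+2) + 20 expands to 6250h^5 + 12500h^4 + 10000h^3 + 3625h^2 + 615h + 70,
and factoring out 5 leaves 5(1250h^5 + 2500h^4 + 2000h^3 + 725h^2 + 123h + 14).

5(1250h^5 + 2500h^4 + 2000h^3 + 725h^2 + 123h + 14)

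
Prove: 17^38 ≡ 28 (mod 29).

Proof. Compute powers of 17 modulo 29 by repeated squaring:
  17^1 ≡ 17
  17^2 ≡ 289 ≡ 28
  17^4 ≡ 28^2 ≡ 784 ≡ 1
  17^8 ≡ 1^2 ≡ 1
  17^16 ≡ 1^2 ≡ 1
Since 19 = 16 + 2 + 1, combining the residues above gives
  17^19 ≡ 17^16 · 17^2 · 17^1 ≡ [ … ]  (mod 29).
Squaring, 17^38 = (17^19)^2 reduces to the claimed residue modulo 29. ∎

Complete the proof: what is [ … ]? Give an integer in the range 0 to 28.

17^16 · 17^2 · 17^1 ≡ 1 · 28 · 17 = 476.
476 mod 29 = 12, so 17^19 ≡ 12 (mod 29).

12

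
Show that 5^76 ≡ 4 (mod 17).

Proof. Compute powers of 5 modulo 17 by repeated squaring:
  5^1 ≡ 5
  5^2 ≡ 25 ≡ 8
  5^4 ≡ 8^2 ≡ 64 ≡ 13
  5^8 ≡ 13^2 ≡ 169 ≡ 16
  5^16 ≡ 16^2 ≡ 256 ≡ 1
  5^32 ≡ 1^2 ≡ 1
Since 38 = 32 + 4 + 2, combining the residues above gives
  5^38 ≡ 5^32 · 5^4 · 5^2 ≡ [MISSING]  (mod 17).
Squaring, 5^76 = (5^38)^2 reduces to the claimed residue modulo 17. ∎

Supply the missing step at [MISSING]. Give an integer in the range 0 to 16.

2

Multiply the listed residues: 1 · 13 · 8 = 13 → 104.
Reducing modulo 17: 104 = 6·17 + 2, so 5^38 ≡ 2.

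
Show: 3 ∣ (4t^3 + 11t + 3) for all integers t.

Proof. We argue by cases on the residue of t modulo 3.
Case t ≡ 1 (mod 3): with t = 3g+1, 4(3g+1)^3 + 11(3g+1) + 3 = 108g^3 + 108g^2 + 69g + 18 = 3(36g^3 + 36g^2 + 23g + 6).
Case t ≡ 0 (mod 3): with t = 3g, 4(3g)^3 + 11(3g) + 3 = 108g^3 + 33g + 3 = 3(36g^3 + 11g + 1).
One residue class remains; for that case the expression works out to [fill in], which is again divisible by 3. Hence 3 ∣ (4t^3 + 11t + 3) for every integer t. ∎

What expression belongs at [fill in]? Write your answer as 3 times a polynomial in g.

The residues treated are {1, 0}, so the missing case is t ≡ 2 (mod 3); write t = 3g+2.
Then 4(3g+2)^3 + 11(3g+2) + 3 = 108g^3 + 216g^2 + 177g + 57 = 3(36g^3 + 72g^2 + 59g + 19).

3(36g^3 + 72g^2 + 59g + 19)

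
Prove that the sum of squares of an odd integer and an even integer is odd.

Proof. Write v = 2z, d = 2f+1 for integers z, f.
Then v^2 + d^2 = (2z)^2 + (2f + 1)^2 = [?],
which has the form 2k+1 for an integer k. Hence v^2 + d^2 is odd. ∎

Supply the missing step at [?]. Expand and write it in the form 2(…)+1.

(2z)^2 + (2f + 1)^2 = 4f^2 + 4f + 4z^2 + 1
= 2(2f^2 + 2f + 2z^2) + 1.
Since 2f^2 + 2f + 2z^2 is an integer, the sum of squares is of the form 2k+1 for an integer k.

2(2f^2 + 2f + 2z^2) + 1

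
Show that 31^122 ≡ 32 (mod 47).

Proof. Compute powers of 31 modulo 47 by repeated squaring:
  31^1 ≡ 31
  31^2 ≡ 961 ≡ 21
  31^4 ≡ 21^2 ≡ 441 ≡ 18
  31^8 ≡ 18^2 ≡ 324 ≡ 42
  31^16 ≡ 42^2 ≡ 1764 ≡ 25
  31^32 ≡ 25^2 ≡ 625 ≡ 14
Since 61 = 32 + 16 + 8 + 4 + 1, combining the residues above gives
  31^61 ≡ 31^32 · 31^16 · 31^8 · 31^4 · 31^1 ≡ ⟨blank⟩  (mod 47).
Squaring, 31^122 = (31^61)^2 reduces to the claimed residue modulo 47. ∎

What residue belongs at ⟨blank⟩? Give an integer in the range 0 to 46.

31^32 · 31^16 · 31^8 · 31^4 · 31^1 ≡ 14 · 25 · 42 · 18 · 31 = 8202600.
8202600 mod 47 = 19, so 31^61 ≡ 19 (mod 47).

19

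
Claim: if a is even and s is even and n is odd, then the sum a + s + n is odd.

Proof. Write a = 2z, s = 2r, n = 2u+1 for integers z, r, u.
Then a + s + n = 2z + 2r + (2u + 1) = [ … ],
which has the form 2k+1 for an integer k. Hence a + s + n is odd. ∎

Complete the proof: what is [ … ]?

2(r + u + z) + 1

2z + 2r + (2u + 1) = 2r + 2u + 2z + 1
= 2(r + u + z) + 1.
Since r + u + z is an integer, the sum is of the form 2k+1 for an integer k.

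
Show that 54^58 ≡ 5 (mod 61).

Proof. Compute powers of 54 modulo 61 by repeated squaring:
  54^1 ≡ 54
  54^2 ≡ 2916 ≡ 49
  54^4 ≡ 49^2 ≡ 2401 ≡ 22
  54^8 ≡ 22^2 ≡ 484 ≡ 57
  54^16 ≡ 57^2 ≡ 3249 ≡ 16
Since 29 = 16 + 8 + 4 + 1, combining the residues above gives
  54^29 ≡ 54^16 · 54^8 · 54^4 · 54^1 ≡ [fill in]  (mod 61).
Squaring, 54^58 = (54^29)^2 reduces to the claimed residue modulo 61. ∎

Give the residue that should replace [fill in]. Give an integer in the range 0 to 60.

54^16 · 54^8 · 54^4 · 54^1 ≡ 16 · 57 · 22 · 54 = 1083456.
1083456 mod 61 = 35, so 54^29 ≡ 35 (mod 61).

35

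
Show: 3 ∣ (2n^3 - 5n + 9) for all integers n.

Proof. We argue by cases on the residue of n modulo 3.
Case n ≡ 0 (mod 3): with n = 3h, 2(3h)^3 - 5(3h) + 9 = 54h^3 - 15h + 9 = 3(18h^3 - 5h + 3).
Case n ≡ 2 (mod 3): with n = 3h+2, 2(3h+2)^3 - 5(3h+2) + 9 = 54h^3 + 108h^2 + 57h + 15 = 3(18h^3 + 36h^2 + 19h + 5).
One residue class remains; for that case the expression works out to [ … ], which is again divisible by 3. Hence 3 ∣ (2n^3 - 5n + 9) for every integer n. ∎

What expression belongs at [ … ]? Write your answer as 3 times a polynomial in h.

3(18h^3 + 18h^2 + h + 2)

Only n ≡ 1 (mod 3) is unaccounted for. Put n = 3h+1:
2(3h+1)^3 - 5(3h+1) + 9 expands to 54h^3 + 54h^2 + 3h + 6,
and factoring out 3 leaves 3(18h^3 + 18h^2 + h + 2).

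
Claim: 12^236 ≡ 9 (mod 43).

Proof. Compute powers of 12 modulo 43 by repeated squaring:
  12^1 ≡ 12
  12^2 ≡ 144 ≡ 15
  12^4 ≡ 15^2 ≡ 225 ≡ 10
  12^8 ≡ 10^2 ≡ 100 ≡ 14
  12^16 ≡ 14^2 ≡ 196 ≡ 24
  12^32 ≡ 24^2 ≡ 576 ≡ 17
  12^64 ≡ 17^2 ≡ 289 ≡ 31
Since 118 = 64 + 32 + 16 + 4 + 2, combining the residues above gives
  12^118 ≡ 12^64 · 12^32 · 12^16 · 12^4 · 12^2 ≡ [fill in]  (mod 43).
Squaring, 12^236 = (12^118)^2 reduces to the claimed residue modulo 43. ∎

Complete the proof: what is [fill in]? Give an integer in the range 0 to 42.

Multiply the listed residues: 31 · 17 · 24 · 10 · 15 = 527 → 12648 → 126480 → 1897200.
Reducing modulo 43: 1897200 = 44120·43 + 40, so 12^118 ≡ 40.

40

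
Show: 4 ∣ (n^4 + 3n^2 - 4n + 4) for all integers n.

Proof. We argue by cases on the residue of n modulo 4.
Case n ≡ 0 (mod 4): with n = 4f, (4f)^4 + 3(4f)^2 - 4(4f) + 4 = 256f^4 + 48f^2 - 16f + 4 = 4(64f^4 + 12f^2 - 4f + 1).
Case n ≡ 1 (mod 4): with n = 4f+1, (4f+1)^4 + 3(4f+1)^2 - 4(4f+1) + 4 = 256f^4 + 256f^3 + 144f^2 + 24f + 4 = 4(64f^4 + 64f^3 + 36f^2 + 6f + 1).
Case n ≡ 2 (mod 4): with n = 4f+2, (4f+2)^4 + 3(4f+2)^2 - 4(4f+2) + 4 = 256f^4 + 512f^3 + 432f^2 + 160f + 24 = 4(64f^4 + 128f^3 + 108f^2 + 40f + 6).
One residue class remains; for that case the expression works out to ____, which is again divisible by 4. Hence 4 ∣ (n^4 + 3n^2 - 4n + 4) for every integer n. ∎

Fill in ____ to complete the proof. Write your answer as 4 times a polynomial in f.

The residues treated are {0, 1, 2}, so the missing case is n ≡ 3 (mod 4); write n = 4f+3.
Then (4f+3)^4 + 3(4f+3)^2 - 4(4f+3) + 4 = 256f^4 + 768f^3 + 912f^2 + 488f + 100 = 4(64f^4 + 192f^3 + 228f^2 + 122f + 25).

4(64f^4 + 192f^3 + 228f^2 + 122f + 25)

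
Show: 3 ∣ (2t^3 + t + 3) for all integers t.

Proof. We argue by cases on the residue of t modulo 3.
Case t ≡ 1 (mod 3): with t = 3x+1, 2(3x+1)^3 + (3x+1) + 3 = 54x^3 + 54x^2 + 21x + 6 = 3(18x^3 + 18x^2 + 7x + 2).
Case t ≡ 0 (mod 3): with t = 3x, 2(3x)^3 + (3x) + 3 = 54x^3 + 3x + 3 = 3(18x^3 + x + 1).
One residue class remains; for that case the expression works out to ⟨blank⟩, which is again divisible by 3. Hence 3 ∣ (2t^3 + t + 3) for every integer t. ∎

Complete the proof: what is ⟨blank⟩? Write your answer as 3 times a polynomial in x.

3(18x^3 + 36x^2 + 25x + 7)

The residues treated are {1, 0}, so the missing case is t ≡ 2 (mod 3); write t = 3x+2.
Then 2(3x+2)^3 + (3x+2) + 3 = 54x^3 + 108x^2 + 75x + 21 = 3(18x^3 + 36x^2 + 25x + 7).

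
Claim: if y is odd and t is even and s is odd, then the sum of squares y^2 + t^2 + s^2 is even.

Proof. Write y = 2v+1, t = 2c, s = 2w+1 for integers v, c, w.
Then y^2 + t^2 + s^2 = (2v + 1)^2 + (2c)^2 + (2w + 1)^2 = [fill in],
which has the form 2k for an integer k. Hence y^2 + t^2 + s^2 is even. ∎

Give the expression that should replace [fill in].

(2v + 1)^2 + (2c)^2 + (2w + 1)^2 = 4c^2 + 4v^2 + 4v + 4w^2 + 4w + 2
= 2(2c^2 + 2v^2 + 2v + 2w^2 + 2w + 1).
Since 2c^2 + 2v^2 + 2v + 2w^2 + 2w + 1 is an integer, the sum of squares is of the form 2k for an integer k.

2(2c^2 + 2v^2 + 2v + 2w^2 + 2w + 1)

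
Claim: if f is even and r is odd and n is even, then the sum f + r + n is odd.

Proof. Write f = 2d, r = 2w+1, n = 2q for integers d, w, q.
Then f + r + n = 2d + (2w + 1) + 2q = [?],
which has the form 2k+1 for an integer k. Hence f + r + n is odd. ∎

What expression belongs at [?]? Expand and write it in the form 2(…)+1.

2(d + q + w) + 1

Expanding: 2d + (2w + 1) + 2q = 2d + 2q + 2w + 1.
Every term except the constant is even, so this is 2(d + q + w) + 1,
and d + q + w ∈ ℤ gives the required form.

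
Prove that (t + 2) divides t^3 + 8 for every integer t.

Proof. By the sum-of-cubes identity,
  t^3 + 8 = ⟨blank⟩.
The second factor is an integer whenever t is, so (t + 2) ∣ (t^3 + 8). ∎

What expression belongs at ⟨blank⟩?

(t + 2)(t^2 - 2t + 4)

Polynomial division of t^3 + 8 by t + 2 leaves remainder 0 and quotient t^2 - 2t + 4.
Hence t^3 + 8 = (t + 2)(t^2 - 2t + 4).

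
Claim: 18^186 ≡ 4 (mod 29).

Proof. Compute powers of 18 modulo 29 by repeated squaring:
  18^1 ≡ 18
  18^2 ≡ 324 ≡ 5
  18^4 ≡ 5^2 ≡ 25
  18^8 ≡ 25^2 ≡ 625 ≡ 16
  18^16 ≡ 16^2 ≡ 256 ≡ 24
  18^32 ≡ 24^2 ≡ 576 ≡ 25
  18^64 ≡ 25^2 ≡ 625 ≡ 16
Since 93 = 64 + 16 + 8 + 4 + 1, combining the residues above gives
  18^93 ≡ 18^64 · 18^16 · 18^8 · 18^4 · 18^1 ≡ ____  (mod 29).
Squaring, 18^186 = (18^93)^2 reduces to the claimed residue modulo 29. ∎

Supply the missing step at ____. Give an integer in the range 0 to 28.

Multiply the listed residues: 16 · 24 · 16 · 25 · 18 = 384 → 6144 → 153600 → 2764800.
Reducing modulo 29: 2764800 = 95337·29 + 27, so 18^93 ≡ 27.

27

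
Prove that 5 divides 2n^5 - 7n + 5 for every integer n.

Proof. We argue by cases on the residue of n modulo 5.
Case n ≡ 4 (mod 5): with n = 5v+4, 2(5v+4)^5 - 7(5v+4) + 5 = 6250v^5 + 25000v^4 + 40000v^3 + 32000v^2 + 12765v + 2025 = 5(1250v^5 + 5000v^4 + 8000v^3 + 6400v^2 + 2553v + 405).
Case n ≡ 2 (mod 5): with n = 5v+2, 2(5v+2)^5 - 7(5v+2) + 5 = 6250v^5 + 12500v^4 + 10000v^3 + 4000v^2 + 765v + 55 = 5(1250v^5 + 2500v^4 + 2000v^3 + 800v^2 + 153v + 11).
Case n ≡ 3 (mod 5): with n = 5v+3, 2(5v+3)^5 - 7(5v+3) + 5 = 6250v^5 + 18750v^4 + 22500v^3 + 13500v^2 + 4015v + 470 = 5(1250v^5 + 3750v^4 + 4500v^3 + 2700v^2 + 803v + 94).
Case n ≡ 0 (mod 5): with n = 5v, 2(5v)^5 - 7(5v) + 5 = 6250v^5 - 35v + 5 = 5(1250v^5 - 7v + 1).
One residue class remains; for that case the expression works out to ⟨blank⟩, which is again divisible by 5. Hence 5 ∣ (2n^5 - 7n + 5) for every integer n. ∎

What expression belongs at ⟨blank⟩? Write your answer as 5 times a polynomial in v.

5(1250v^5 + 1250v^4 + 500v^3 + 100v^2 + 3v)

The residues treated are {4, 2, 3, 0}, so the missing case is n ≡ 1 (mod 5); write n = 5v+1.
Then 2(5v+1)^5 - 7(5v+1) + 5 = 6250v^5 + 6250v^4 + 2500v^3 + 500v^2 + 15v = 5(1250v^5 + 1250v^4 + 500v^3 + 100v^2 + 3v).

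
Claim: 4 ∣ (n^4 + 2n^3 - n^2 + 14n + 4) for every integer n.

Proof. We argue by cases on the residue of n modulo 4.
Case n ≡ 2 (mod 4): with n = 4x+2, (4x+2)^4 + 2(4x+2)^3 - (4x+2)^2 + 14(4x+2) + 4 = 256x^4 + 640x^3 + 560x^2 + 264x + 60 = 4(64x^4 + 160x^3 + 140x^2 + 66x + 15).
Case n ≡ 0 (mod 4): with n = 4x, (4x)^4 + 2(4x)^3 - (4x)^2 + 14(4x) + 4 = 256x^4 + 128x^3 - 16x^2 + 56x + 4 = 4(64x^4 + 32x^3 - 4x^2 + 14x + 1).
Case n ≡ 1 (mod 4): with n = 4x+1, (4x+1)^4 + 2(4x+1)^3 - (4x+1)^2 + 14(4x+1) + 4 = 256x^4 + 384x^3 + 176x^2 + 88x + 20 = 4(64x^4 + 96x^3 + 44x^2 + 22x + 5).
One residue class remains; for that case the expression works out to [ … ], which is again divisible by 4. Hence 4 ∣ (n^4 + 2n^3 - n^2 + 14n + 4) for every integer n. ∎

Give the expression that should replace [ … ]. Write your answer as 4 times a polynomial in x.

4(64x^4 + 224x^3 + 284x^2 + 170x + 43)

Only n ≡ 3 (mod 4) is unaccounted for. Put n = 4x+3:
(4x+3)^4 + 2(4x+3)^3 - (4x+3)^2 + 14(4x+3) + 4 expands to 256x^4 + 896x^3 + 1136x^2 + 680x + 172,
and factoring out 4 leaves 4(64x^4 + 224x^3 + 284x^2 + 170x + 43).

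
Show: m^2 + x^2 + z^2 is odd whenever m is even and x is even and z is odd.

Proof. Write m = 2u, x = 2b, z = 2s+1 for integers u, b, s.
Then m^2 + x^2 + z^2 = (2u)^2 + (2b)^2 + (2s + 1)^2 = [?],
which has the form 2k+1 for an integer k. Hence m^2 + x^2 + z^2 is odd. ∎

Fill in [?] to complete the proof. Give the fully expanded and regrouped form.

2(2b^2 + 2s^2 + 2s + 2u^2) + 1

(2u)^2 + (2b)^2 + (2s + 1)^2 = 4b^2 + 4s^2 + 4s + 4u^2 + 1
= 2(2b^2 + 2s^2 + 2s + 2u^2) + 1.
Since 2b^2 + 2s^2 + 2s + 2u^2 is an integer, the sum of squares is of the form 2k+1 for an integer k.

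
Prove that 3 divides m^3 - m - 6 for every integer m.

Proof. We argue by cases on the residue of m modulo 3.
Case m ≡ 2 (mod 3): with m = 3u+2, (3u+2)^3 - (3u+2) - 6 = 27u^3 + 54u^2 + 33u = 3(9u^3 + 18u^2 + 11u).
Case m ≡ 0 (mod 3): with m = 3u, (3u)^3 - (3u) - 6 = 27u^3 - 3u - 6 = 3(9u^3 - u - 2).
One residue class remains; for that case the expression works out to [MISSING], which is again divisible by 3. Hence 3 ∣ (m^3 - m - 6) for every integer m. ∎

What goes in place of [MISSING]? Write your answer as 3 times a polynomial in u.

3(9u^3 + 9u^2 + 2u - 2)

The residues treated are {2, 0}, so the missing case is m ≡ 1 (mod 3); write m = 3u+1.
Then (3u+1)^3 - (3u+1) - 6 = 27u^3 + 27u^2 + 6u - 6 = 3(9u^3 + 9u^2 + 2u - 2).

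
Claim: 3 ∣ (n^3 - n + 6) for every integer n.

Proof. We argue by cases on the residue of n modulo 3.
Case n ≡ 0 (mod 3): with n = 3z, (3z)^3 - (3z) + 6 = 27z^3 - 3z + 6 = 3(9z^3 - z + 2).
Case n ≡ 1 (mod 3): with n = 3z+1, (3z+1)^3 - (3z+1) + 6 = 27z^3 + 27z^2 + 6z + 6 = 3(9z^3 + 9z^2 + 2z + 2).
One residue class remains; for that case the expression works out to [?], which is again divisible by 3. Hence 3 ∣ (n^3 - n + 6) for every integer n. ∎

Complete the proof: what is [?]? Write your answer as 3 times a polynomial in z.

3(9z^3 + 18z^2 + 11z + 4)

Only n ≡ 2 (mod 3) is unaccounted for. Put n = 3z+2:
(3z+2)^3 - (3z+2) + 6 expands to 27z^3 + 54z^2 + 33z + 12,
and factoring out 3 leaves 3(9z^3 + 18z^2 + 11z + 4).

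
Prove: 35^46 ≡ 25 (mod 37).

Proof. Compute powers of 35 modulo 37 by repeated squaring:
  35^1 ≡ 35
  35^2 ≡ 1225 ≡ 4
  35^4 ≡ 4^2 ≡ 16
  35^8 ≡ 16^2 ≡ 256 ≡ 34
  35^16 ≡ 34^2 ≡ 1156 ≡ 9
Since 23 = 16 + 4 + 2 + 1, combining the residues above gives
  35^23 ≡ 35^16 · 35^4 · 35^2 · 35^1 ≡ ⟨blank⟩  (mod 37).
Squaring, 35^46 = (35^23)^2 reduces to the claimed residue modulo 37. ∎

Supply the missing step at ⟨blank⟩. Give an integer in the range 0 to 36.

32

35^16 · 35^4 · 35^2 · 35^1 ≡ 9 · 16 · 4 · 35 = 20160.
20160 mod 37 = 32, so 35^23 ≡ 32 (mod 37).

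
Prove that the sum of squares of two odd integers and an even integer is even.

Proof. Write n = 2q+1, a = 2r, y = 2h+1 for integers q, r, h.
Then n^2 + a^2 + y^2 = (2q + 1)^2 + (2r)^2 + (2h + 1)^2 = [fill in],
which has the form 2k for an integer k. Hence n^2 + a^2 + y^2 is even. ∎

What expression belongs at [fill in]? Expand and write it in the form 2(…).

(2q + 1)^2 + (2r)^2 + (2h + 1)^2 = 4h^2 + 4h + 4q^2 + 4q + 4r^2 + 2
= 2(2h^2 + 2h + 2q^2 + 2q + 2r^2 + 1).
Since 2h^2 + 2h + 2q^2 + 2q + 2r^2 + 1 is an integer, the sum of squares is of the form 2k for an integer k.

2(2h^2 + 2h + 2q^2 + 2q + 2r^2 + 1)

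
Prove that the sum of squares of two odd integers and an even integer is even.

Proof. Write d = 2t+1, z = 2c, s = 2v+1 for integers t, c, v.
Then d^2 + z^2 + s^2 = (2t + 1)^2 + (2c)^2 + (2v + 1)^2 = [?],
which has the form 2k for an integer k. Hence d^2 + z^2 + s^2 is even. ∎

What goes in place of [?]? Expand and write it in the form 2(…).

Expanding: (2t + 1)^2 + (2c)^2 + (2v + 1)^2 = 4c^2 + 4t^2 + 4t + 4v^2 + 4v + 2.
Every term is even; pulling out the factor of 2 gives 2(2c^2 + 2t^2 + 2t + 2v^2 + 2v + 1).

2(2c^2 + 2t^2 + 2t + 2v^2 + 2v + 1)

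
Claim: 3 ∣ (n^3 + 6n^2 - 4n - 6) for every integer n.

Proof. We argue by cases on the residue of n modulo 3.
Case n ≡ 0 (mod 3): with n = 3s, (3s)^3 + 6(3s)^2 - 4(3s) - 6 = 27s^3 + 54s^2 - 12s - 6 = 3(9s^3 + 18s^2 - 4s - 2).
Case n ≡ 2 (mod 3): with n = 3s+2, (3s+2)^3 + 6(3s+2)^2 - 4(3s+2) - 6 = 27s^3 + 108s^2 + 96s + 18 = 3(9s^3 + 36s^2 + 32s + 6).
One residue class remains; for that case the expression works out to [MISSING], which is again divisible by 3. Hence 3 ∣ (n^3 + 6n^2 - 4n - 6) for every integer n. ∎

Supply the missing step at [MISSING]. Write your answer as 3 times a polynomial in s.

Only n ≡ 1 (mod 3) is unaccounted for. Put n = 3s+1:
(3s+1)^3 + 6(3s+1)^2 - 4(3s+1) - 6 expands to 27s^3 + 81s^2 + 33s - 3,
and factoring out 3 leaves 3(9s^3 + 27s^2 + 11s - 1).

3(9s^3 + 27s^2 + 11s - 1)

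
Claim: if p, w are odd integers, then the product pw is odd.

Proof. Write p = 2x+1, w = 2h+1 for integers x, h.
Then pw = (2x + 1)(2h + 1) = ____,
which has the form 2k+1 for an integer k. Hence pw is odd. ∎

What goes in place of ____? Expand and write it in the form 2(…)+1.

(2x + 1)(2h + 1) = 4hx + 2h + 2x + 1
= 2(2hx + h + x) + 1.
Since 2hx + h + x is an integer, the product is of the form 2k+1 for an integer k.

2(2hx + h + x) + 1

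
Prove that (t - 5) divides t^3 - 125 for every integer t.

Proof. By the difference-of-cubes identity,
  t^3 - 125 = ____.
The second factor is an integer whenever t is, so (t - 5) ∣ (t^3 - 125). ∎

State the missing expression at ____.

(t - 5)(t^2 + 5t + 25)

Polynomial division of t^3 - 125 by t - 5 leaves remainder 0 and quotient t^2 + 5t + 25.
Hence t^3 - 125 = (t - 5)(t^2 + 5t + 25).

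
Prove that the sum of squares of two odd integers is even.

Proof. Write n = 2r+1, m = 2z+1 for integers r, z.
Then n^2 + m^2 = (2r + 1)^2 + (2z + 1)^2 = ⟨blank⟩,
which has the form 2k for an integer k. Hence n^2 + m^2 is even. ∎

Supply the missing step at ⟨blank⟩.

(2r + 1)^2 + (2z + 1)^2 = 4r^2 + 4r + 4z^2 + 4z + 2
= 2(2r^2 + 2r + 2z^2 + 2z + 1).
Since 2r^2 + 2r + 2z^2 + 2z + 1 is an integer, the sum of squares is of the form 2k for an integer k.

2(2r^2 + 2r + 2z^2 + 2z + 1)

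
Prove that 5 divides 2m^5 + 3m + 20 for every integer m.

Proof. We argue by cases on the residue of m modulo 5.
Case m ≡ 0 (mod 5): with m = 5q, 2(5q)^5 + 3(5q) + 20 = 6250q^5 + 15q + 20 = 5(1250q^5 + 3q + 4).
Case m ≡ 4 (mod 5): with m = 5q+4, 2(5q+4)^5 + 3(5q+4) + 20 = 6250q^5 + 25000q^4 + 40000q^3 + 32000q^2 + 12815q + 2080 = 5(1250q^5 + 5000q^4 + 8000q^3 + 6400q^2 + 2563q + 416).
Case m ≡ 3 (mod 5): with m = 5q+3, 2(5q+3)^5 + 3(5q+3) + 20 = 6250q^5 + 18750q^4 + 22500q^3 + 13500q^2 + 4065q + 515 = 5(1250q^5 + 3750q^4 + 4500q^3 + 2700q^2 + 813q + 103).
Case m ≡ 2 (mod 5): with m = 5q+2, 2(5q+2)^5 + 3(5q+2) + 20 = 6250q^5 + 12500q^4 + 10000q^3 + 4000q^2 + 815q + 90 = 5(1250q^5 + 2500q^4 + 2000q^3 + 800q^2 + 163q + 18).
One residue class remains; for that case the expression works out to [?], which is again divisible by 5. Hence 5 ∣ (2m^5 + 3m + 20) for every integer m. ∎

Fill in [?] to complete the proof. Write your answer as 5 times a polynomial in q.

5(1250q^5 + 1250q^4 + 500q^3 + 100q^2 + 13q + 5)

Only m ≡ 1 (mod 5) is unaccounted for. Put m = 5q+1:
2(5q+1)^5 + 3(5q+1) + 20 expands to 6250q^5 + 6250q^4 + 2500q^3 + 500q^2 + 65q + 25,
and factoring out 5 leaves 5(1250q^5 + 1250q^4 + 500q^3 + 100q^2 + 13q + 5).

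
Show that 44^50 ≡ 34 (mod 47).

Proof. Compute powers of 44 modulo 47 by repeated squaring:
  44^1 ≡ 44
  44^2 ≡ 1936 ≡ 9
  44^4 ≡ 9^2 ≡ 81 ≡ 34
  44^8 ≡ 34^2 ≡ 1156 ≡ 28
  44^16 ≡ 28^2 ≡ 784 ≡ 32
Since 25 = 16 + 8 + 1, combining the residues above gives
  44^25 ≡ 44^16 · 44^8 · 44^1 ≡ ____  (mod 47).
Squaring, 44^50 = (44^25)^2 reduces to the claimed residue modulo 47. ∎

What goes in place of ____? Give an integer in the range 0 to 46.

38

Multiply the listed residues: 32 · 28 · 44 = 896 → 39424.
Reducing modulo 47: 39424 = 838·47 + 38, so 44^25 ≡ 38.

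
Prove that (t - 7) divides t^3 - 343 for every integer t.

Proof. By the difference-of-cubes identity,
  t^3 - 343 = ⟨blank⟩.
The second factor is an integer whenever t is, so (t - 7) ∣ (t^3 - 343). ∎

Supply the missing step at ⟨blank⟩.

(t - 7)(t^2 + 7t + 49)

a^3 - b^3 = (a - b)(a^2 + ab + b^2). With a = t, b = 7:
t^3 - 343 = (t - 7)(t^2 + 7t + 49).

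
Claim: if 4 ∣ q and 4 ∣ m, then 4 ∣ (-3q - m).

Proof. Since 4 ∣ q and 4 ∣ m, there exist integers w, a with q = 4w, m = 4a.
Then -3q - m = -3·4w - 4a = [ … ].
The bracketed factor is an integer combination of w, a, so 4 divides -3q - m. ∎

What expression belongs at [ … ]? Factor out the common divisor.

Pull the common 4 out of every term: -3·4w - 4a = 4(-a - 3w).
-a - 3w is an integer, which exhibits the divisibility.

4(-a - 3w)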